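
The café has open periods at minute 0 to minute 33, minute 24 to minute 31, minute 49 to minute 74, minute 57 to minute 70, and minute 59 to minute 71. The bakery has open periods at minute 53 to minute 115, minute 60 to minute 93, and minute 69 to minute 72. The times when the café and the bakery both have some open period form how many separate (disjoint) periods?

Merge the first list: minute 0 to minute 33, minute 49 to minute 74.
Merge the second list: minute 53 to minute 115.
A ∩ B = minute 53 to minute 74.
That is 1 disjoint piece.

1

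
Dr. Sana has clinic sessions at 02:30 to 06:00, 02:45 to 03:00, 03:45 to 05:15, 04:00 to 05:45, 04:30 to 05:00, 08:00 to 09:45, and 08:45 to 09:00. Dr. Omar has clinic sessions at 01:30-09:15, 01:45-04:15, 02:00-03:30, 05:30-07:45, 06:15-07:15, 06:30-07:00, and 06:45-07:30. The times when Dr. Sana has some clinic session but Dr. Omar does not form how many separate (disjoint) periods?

1

First set merges to 02:30–06:00, 08:00–09:45.
Second set merges to 01:30–09:15.
A \ B = 09:15–09:45.
That is 1 disjoint piece.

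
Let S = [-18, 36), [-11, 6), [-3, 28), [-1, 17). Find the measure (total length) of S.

54

Merged: [-18, 36).
Length: 54.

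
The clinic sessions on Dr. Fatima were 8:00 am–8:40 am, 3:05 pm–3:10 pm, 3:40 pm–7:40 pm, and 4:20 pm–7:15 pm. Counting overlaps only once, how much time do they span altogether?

4 h 45 min

Merged: 8:00 am–8:40 am, 3:05 pm–3:10 pm, 3:40 pm–7:40 pm.
Lengths: 40 min + 5 min + 4 h = 4 h 45 min.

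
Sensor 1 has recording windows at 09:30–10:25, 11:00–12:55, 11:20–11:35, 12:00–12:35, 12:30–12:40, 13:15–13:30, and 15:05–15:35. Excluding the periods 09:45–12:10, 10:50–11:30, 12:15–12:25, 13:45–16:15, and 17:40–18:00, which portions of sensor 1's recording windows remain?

A, merged: 09:30-10:25, 11:00-12:55, 13:15-13:30, 15:05-15:35.
B, merged: 09:45-12:10, 12:15-12:25, 13:45-16:15, 17:40-18:00.
09:30-10:25 minus B → 09:30-09:45.
11:00-12:55 minus B → 12:10-12:15, 12:25-12:55.
13:15-13:30: no B overlap → unchanged.
15:05-15:35: fully covered by B → removed.

09:30-09:45, 12:10-12:15, 12:25-12:55, 13:15-13:30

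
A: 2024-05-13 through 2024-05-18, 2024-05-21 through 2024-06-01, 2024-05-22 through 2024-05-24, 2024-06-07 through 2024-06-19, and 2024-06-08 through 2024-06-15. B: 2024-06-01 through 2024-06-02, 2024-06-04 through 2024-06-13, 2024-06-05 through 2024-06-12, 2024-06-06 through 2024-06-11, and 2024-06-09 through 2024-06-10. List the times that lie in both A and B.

2024-06-01 through 2024-06-01, 2024-06-07 through 2024-06-13

Merge the first list: 2024-05-13 through 2024-05-18, 2024-05-21 through 2024-06-01, 2024-06-07 through 2024-06-19.
Merge the second list: 2024-06-01 through 2024-06-02, 2024-06-04 through 2024-06-13.
2024-05-13 through 2024-05-18: no overlap with the second set.
2024-05-21 through 2024-06-01 meets the second set on 2024-06-01 through 2024-06-01.
2024-06-07 through 2024-06-19 meets the second set on 2024-06-07 through 2024-06-13.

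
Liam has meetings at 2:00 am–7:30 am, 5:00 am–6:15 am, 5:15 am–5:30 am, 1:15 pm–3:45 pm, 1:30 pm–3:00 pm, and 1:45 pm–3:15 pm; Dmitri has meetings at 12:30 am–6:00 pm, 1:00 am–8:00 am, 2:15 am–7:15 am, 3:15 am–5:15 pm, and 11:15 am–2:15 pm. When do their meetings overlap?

2:00 am–7:30 am, 1:15 pm–3:45 pm

First set merges to 2:00 am–7:30 am, 1:15 pm–3:45 pm.
Second set merges to 12:30 am–6:00 pm.
2:00 am–7:30 am meets the second set on 2:00 am–7:30 am.
1:15 pm–3:45 pm meets the second set on 1:15 pm–3:45 pm.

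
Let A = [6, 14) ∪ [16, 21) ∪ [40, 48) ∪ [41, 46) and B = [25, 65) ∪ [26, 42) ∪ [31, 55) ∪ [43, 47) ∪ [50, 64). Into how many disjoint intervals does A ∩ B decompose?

1

A, merged: [6, 14), [16, 21), [40, 48).
B, merged: [25, 65).
A ∩ B = [40, 48).
That is 1 disjoint piece.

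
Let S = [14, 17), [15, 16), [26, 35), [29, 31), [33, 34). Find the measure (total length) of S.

12

Merged: [14, 17), [26, 35).
Lengths: 3 + 9 = 12.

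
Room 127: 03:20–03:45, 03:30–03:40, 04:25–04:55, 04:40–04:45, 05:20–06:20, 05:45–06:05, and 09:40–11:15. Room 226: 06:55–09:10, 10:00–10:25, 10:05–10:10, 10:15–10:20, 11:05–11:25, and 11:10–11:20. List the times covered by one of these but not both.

A, merged: 03:20–03:45, 04:25–04:55, 05:20–06:20, 09:40–11:15.
B, merged: 06:55–09:10, 10:00–10:25, 11:05–11:25.
Only in the first: 03:20–03:45, 04:25–04:55, 05:20–06:20, 09:40–10:00, 10:25–11:05.
Only in the second: 06:55–09:10, 11:15–11:25.
Together these are the periods covered by exactly one.

03:20–03:45, 04:25–04:55, 05:20–06:20, 06:55–09:10, 09:40–10:00, 10:25–11:05, 11:15–11:25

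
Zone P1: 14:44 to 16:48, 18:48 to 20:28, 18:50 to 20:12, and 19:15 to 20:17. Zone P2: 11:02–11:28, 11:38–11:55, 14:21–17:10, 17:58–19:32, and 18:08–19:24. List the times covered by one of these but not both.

A, merged: 14:44–16:48, 18:48–20:28.
B, merged: 11:02–11:28, 11:38–11:55, 14:21–17:10, 17:58–19:32.
A \ B = 19:32–20:28.
B \ A = 11:02–11:28, 11:38–11:55, 14:21–14:44, 16:48–17:10, 17:58–18:48.
Union of the two gives the symmetric difference.

11:02–11:28, 11:38–11:55, 14:21–14:44, 16:48–17:10, 17:58–18:48, 19:32–20:28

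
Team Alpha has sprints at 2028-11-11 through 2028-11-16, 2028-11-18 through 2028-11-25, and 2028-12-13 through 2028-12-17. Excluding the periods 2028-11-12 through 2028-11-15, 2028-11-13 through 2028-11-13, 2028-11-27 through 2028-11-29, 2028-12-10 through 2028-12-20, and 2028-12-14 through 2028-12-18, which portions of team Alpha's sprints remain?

B, merged: 2028-11-12 through 2028-11-15, 2028-11-27 through 2028-11-29, 2028-12-10 through 2028-12-20.
2028-11-11 through 2028-11-16 with B removed leaves 2028-11-11 through 2028-11-11, 2028-11-16 through 2028-11-16.
2028-11-18 through 2028-11-25 is untouched.
2028-12-13 through 2028-12-17 lies entirely inside B → drops out.

2028-11-11 through 2028-11-11, 2028-11-16 through 2028-11-16, 2028-11-18 through 2028-11-25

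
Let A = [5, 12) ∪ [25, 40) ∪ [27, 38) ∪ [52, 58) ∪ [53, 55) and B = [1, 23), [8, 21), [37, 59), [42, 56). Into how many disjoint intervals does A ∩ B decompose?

First set merges to [5, 12), [25, 40), [52, 58).
Second set merges to [1, 23), [37, 59).
A ∩ B = [5, 12), [37, 40), [52, 58).
That is 3 disjoint pieces.

3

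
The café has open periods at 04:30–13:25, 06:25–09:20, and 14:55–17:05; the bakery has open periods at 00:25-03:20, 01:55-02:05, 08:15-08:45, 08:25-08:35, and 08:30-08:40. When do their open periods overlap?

08:15–08:45

Merge the first list: 04:30–13:25, 14:55–17:05.
Merge the second list: 00:25–03:20, 08:15–08:45.
04:30–13:25 meets the second set on 08:15–08:45.
14:55–17:05: no overlap with the second set.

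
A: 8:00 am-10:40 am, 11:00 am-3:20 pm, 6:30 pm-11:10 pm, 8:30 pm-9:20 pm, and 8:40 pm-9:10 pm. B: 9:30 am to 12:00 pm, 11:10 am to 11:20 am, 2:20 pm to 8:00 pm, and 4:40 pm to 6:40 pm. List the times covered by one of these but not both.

Merge the first list: 8:00 am–10:40 am, 11:00 am–3:20 pm, 6:30 pm–11:10 pm.
Merge the second list: 9:30 am–12:00 pm, 2:20 pm–8:00 pm.
A but not B: 8:00 am–9:30 am, 12:00 pm–2:20 pm, 8:00 pm–11:10 pm.
B but not A: 10:40 am–11:00 am, 3:20 pm–6:30 pm.
Combining gives A △ B.

8:00 am–9:30 am, 10:40 am–11:00 am, 12:00 pm–2:20 pm, 3:20 pm–6:30 pm, 8:00 pm–11:10 pm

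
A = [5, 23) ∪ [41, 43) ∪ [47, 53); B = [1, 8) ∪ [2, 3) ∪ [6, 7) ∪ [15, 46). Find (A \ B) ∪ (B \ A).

B, merged: [1, 8), [15, 46).
Only in the first: [8, 15), [47, 53).
Only in the second: [1, 5), [23, 41), [43, 46).
Together these are the periods covered by exactly one.

[1, 5) ∪ [8, 15) ∪ [23, 41) ∪ [43, 46) ∪ [47, 53)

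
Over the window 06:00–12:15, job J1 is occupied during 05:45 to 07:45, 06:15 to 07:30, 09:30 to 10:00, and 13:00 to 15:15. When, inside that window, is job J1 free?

Covered (merged): 05:45–07:45, 09:30–10:00, 13:00–15:15.
Complement within 06:00–12:15: 07:45–09:30, 10:00–12:15.

07:45–09:30, 10:00–12:15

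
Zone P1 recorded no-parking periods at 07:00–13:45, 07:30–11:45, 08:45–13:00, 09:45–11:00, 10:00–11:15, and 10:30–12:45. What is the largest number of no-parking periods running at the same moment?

At 10:30, 6 of the intervals are simultaneously active.
No point has more.

6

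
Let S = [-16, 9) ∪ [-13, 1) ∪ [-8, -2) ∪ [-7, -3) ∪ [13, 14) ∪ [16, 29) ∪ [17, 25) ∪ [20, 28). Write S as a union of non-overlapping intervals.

[-16, 9) ∪ [13, 14) ∪ [16, 29)

[-13, 1) overlaps/touches [-16, 9) → extend to [-16, 9).
[-8, -2) overlaps/touches [-16, 9) → extend to [-16, 9).
[-7, -3) overlaps/touches [-16, 9) → extend to [-16, 9).
[13, 14) is disjoint → start new block.
[16, 29) is disjoint → start new block.
[17, 25) overlaps/touches [16, 29) → extend to [16, 29).
[20, 28) overlaps/touches [16, 29) → extend to [16, 29).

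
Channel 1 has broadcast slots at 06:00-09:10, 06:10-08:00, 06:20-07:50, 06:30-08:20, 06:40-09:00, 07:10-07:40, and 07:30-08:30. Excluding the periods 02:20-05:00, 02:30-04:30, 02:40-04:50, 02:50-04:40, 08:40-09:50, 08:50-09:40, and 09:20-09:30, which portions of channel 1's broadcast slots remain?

First set merges to 06:00-09:10.
Second set merges to 02:20-05:00, 08:40-09:50.
06:00-09:10 \ B = 06:00-08:40.

06:00-08:40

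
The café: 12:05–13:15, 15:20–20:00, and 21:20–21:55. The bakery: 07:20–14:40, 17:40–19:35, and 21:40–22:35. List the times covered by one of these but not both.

A \ B = 15:20–17:40, 19:35–20:00, 21:20–21:40.
B \ A = 07:20–12:05, 13:15–14:40, 21:55–22:35.
Union of the two gives the symmetric difference.

07:20–12:05, 13:15–14:40, 15:20–17:40, 19:35–20:00, 21:20–21:40, 21:55–22:35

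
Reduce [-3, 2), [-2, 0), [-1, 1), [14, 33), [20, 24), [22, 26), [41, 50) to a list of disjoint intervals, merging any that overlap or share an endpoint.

[-2, 0) overlaps/touches [-3, 2) → extend to [-3, 2).
[-1, 1) overlaps/touches [-3, 2) → extend to [-3, 2).
[14, 33) is disjoint → start new block.
[20, 24) overlaps/touches [14, 33) → extend to [14, 33).
[22, 26) overlaps/touches [14, 33) → extend to [14, 33).
[41, 50) is disjoint → start new block.

[-3, 2) ∪ [14, 33) ∪ [41, 50)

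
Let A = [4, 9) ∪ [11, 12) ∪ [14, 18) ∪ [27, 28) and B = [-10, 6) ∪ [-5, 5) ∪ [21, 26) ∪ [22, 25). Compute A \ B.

Second set merges to [-10, 6), [21, 26).
[4, 9) minus B → [6, 9).
[11, 12): no B overlap → unchanged.
[14, 18): no B overlap → unchanged.
[27, 28): no B overlap → unchanged.

[6, 9) ∪ [11, 12) ∪ [14, 18) ∪ [27, 28)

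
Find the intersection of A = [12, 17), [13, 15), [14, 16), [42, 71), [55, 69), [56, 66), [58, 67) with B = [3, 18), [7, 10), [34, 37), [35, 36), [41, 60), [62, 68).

Merge the first list: [12, 17), [42, 71).
Merge the second list: [3, 18), [34, 37), [41, 60), [62, 68).
[12, 17) ∩ B → [12, 17).
[42, 71) ∩ B → [42, 60), [62, 68).

[12, 17) ∪ [42, 60) ∪ [62, 68)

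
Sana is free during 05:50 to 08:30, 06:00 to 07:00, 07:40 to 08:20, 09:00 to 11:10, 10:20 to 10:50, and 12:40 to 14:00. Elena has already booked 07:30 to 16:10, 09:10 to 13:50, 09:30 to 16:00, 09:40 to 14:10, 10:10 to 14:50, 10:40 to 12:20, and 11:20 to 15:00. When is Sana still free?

A, merged: 05:50–08:30, 09:00–11:10, 12:40–14:00.
B, merged: 07:30–16:10.
05:50–08:30 with B removed leaves 05:50–07:30.
09:00–11:10 lies entirely inside B → drops out.
12:40–14:00 lies entirely inside B → drops out.

05:50–07:30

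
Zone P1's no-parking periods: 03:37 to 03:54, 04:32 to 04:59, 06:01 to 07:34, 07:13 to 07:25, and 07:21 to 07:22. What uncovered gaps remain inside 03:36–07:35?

Covered (merged): 03:37-03:54, 04:32-04:59, 06:01-07:34.
Gaps within 03:36-07:35: 03:36-03:37, 03:54-04:32, 04:59-06:01, 07:34-07:35.

03:36-03:37, 03:54-04:32, 04:59-06:01, 07:34-07:35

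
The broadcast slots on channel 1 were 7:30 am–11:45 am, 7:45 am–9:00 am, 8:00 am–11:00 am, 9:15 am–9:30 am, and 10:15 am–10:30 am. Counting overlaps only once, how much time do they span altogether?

Merged: 7:30 am-11:45 am.
Length: 4 h 15 min.

4 h 15 min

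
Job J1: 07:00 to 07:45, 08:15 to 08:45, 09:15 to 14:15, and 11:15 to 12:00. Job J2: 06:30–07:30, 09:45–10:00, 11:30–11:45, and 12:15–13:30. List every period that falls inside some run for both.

A, merged: 07:00–07:45, 08:15–08:45, 09:15–14:15.
07:00–07:45 overlaps B on 07:00–07:30.
08:15–08:45 falls entirely outside B.
09:15–14:15 overlaps B on 09:45–10:00, 11:30–11:45, 12:15–13:30.

07:00–07:30, 09:45–10:00, 11:30–11:45, 12:15–13:30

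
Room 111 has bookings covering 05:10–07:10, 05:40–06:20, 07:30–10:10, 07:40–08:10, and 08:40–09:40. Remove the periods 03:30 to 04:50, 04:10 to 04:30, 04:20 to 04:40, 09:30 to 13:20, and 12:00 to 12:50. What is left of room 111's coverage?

05:10-07:10, 07:30-09:30

Merge the first list: 05:10-07:10, 07:30-10:10.
Merge the second list: 03:30-04:50, 09:30-13:20.
05:10-07:10: no B overlap → unchanged.
07:30-10:10 minus B → 07:30-09:30.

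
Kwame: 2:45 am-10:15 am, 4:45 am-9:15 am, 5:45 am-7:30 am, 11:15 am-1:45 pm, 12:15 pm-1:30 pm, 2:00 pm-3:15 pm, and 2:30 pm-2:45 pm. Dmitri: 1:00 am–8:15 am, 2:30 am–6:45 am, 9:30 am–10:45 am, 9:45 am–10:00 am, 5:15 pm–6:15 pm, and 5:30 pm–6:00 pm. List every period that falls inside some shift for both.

First set merges to 2:45 am–10:15 am, 11:15 am–1:45 pm, 2:00 pm–3:15 pm.
Second set merges to 1:00 am–8:15 am, 9:30 am–10:45 am, 5:15 pm–6:15 pm.
2:45 am–10:15 am overlaps B on 2:45 am–8:15 am, 9:30 am–10:15 am.
11:15 am–1:45 pm falls entirely outside B.
2:00 pm–3:15 pm falls entirely outside B.

2:45 am–8:15 am, 9:30 am–10:15 am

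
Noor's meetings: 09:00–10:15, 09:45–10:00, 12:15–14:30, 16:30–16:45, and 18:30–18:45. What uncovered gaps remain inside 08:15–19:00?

Covered (merged): 09:00-10:15, 12:15-14:30, 16:30-16:45, 18:30-18:45.
Uncovered inside 08:15-19:00: 08:15-09:00, 10:15-12:15, 14:30-16:30, 16:45-18:30, 18:45-19:00.

08:15-09:00, 10:15-12:15, 14:30-16:30, 16:45-18:30, 18:45-19:00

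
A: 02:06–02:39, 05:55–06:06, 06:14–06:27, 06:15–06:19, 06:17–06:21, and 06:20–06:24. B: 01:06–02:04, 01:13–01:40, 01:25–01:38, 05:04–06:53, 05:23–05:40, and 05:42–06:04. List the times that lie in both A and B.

First set merges to 02:06–02:39, 05:55–06:06, 06:14–06:27.
Second set merges to 01:06–02:04, 05:04–06:53.
02:06–02:39 meets no B interval.
05:55–06:06 ∩ B → 05:55–06:06.
06:14–06:27 ∩ B → 06:14–06:27.

05:55–06:06, 06:14–06:27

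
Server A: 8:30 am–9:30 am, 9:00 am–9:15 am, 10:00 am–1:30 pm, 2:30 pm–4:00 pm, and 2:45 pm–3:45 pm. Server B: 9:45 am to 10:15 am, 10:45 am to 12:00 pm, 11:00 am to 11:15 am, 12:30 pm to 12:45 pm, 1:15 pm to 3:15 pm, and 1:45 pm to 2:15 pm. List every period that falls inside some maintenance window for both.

10:00 am-10:15 am, 10:45 am-12:00 pm, 12:30 pm-12:45 pm, 1:15 pm-1:30 pm, 2:30 pm-3:15 pm

A, merged: 8:30 am-9:30 am, 10:00 am-1:30 pm, 2:30 pm-4:00 pm.
B, merged: 9:45 am-10:15 am, 10:45 am-12:00 pm, 12:30 pm-12:45 pm, 1:15 pm-3:15 pm.
8:30 am-9:30 am falls entirely outside B.
10:00 am-1:30 pm overlaps B on 10:00 am-10:15 am, 10:45 am-12:00 pm, 12:30 pm-12:45 pm, 1:15 pm-1:30 pm.
2:30 pm-4:00 pm overlaps B on 2:30 pm-3:15 pm.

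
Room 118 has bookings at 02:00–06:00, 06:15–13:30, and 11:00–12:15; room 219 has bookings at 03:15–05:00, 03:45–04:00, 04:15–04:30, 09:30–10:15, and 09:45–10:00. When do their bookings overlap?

First set merges to 02:00-06:00, 06:15-13:30.
Second set merges to 03:15-05:00, 09:30-10:15.
02:00-06:00 overlaps B on 03:15-05:00.
06:15-13:30 overlaps B on 09:30-10:15.

03:15-05:00, 09:30-10:15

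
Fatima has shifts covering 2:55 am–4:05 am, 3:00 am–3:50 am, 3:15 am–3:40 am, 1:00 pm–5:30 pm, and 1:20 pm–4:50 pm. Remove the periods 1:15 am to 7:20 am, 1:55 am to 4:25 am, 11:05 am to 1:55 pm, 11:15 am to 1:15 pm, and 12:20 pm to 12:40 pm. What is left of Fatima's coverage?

1:55 pm-5:30 pm

A, merged: 2:55 am-4:05 am, 1:00 pm-5:30 pm.
B, merged: 1:15 am-7:20 am, 11:05 am-1:55 pm.
2:55 am-4:05 am: entirely removed.
1:00 pm-5:30 pm \ B = 1:55 pm-5:30 pm.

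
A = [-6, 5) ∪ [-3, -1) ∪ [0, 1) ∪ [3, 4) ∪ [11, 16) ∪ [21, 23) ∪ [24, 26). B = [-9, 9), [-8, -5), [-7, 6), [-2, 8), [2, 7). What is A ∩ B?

[-6, 5)

First set merges to [-6, 5), [11, 16), [21, 23), [24, 26).
Second set merges to [-9, 9).
[-6, 5) ∩ B → [-6, 5).
[11, 16) meets no B interval.
[21, 23) meets no B interval.
[24, 26) meets no B interval.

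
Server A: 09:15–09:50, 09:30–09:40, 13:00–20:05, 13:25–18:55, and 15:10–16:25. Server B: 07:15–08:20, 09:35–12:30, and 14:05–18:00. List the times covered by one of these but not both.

A, merged: 09:15–09:50, 13:00–20:05.
Only in the first: 09:15–09:35, 13:00–14:05, 18:00–20:05.
Only in the second: 07:15–08:20, 09:50–12:30.
Together these are the periods covered by exactly one.

07:15–08:20, 09:15–09:35, 09:50–12:30, 13:00–14:05, 18:00–20:05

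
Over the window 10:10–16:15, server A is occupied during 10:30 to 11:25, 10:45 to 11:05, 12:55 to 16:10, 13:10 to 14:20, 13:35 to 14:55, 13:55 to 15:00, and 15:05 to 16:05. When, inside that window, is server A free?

The merged coverage is 10:30-11:25, 12:55-16:10.
Gaps within 10:10-16:15: 10:10-10:30, 11:25-12:55, 16:10-16:15.

10:10-10:30, 11:25-12:55, 16:10-16:15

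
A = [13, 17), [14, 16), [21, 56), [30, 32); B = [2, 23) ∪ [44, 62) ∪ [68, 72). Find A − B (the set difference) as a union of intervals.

A, merged: [13, 17), [21, 56).
[13, 17): fully covered by B → removed.
[21, 56) minus B → [23, 44).

[23, 44)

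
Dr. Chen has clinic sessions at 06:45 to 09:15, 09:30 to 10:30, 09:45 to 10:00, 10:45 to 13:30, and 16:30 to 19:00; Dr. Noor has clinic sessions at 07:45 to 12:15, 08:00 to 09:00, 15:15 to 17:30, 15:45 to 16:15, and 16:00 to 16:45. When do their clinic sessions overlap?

07:45–09:15, 09:30–10:30, 10:45–12:15, 16:30–17:30

First set merges to 06:45–09:15, 09:30–10:30, 10:45–13:30, 16:30–19:00.
Second set merges to 07:45–12:15, 15:15–17:30.
06:45–09:15 ∩ B → 07:45–09:15.
09:30–10:30 ∩ B → 09:30–10:30.
10:45–13:30 ∩ B → 10:45–12:15.
16:30–19:00 ∩ B → 16:30–17:30.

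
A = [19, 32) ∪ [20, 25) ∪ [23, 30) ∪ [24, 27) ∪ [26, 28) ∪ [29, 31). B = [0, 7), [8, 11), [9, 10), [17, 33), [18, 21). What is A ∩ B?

[19, 32)

Merge the first list: [19, 32).
Merge the second list: [0, 7), [8, 11), [17, 33).
[19, 32) meets the second set on [19, 32).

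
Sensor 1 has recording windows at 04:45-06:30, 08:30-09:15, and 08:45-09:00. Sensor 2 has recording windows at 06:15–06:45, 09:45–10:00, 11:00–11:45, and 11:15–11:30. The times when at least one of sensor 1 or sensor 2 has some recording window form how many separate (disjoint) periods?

4

A, merged: 04:45-06:30, 08:30-09:15.
B, merged: 06:15-06:45, 09:45-10:00, 11:00-11:45.
A ∪ B = 04:45-06:45, 08:30-09:15, 09:45-10:00, 11:00-11:45.
That is 4 disjoint pieces.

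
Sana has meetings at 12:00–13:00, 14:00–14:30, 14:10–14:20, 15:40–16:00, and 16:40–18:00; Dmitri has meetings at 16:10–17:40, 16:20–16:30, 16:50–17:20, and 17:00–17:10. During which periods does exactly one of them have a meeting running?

First set merges to 12:00-13:00, 14:00-14:30, 15:40-16:00, 16:40-18:00.
Second set merges to 16:10-17:40.
A but not B: 12:00-13:00, 14:00-14:30, 15:40-16:00, 17:40-18:00.
B but not A: 16:10-16:40.
Combining gives A △ B.

12:00-13:00, 14:00-14:30, 15:40-16:00, 16:10-16:40, 17:40-18:00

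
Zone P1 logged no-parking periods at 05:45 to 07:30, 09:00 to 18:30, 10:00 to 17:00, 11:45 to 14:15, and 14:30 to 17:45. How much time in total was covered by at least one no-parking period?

11 h 15 min

Merged: 05:45–07:30, 09:00–18:30.
Lengths: 1 h 45 min + 9 h 30 min = 11 h 15 min.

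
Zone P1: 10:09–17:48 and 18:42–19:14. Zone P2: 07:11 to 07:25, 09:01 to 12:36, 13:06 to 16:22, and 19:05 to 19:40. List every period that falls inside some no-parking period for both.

10:09-12:36, 13:06-16:22, 19:05-19:14

10:09-17:48 ∩ B → 10:09-12:36, 13:06-16:22.
18:42-19:14 ∩ B → 19:05-19:14.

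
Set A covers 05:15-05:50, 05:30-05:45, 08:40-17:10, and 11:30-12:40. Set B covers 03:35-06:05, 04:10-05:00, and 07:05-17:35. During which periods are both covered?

Merge the first list: 05:15–05:50, 08:40–17:10.
Merge the second list: 03:35–06:05, 07:05–17:35.
05:15–05:50 overlaps B on 05:15–05:50.
08:40–17:10 overlaps B on 08:40–17:10.

05:15–05:50, 08:40–17:10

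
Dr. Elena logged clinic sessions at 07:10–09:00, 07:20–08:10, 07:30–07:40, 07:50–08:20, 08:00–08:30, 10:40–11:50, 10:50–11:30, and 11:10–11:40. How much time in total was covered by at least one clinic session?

3 h

Merged: 07:10–09:00, 10:40–11:50.
Lengths: 1 h 50 min + 1 h 10 min = 3 h.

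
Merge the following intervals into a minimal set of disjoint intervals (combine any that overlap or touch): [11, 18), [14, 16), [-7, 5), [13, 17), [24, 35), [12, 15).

[-7, 5) ∪ [11, 18) ∪ [24, 35)

Sort by start: [-7, 5), [11, 18), [12, 15), [13, 17), [14, 16), [24, 35).
[11, 18) is disjoint → start new block.
[12, 15) overlaps/touches [11, 18) → extend to [11, 18).
[13, 17) overlaps/touches [11, 18) → extend to [11, 18).
[14, 16) overlaps/touches [11, 18) → extend to [11, 18).
[24, 35) is disjoint → start new block.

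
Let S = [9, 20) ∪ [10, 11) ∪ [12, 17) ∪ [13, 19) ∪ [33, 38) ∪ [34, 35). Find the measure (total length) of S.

16

Merged: [9, 20), [33, 38).
Lengths: 11 + 5 = 16.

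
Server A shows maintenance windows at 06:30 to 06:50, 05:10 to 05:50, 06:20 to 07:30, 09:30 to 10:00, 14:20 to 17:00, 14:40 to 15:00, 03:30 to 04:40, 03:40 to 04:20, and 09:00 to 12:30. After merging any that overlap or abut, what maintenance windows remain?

03:30-04:40, 05:10-05:50, 06:20-07:30, 09:00-12:30, 14:20-17:00

Sort by start: 03:30-04:40, 03:40-04:20, 05:10-05:50, 06:20-07:30, 06:30-06:50, 09:00-12:30, 09:30-10:00, 14:20-17:00, 14:40-15:00.
03:40-04:20 overlaps/touches 03:30-04:40 → extend to 03:30-04:40.
05:10-05:50 is disjoint → start new block.
06:20-07:30 is disjoint → start new block.
06:30-06:50 overlaps/touches 06:20-07:30 → extend to 06:20-07:30.
09:00-12:30 is disjoint → start new block.
09:30-10:00 overlaps/touches 09:00-12:30 → extend to 09:00-12:30.
14:20-17:00 is disjoint → start new block.
14:40-15:00 overlaps/touches 14:20-17:00 → extend to 14:20-17:00.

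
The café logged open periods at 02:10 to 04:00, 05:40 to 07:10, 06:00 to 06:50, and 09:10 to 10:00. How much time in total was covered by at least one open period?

4 h 10 min

Merged: 02:10-04:00, 05:40-07:10, 09:10-10:00.
Lengths: 1 h 50 min + 1 h 30 min + 50 min = 4 h 10 min.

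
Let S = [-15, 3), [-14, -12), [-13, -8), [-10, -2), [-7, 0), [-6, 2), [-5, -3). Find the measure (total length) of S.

Merged: [-15, 3).
Length: 18.

18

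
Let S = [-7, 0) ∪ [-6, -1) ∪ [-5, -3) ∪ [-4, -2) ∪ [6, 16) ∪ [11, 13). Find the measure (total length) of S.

17

Merged: [-7, 0), [6, 16).
Lengths: 7 + 10 = 17.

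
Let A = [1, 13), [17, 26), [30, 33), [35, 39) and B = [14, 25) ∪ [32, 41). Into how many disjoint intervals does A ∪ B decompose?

A ∪ B = [1, 13), [14, 26), [30, 41).
That is 3 disjoint pieces.

3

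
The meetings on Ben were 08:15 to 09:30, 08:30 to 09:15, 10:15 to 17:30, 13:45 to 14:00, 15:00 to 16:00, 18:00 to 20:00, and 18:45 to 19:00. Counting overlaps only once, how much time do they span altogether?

10 h 30 min

Merged: 08:15–09:30, 10:15–17:30, 18:00–20:00.
Lengths: 1 h 15 min + 7 h 15 min + 2 h = 10 h 30 min.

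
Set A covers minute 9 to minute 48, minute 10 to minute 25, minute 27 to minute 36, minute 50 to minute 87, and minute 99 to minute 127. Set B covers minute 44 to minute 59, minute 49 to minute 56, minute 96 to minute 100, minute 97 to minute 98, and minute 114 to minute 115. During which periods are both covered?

minute 44 to minute 48, minute 50 to minute 59, minute 99 to minute 100, minute 114 to minute 115

First set merges to minute 9 to minute 48, minute 50 to minute 87, minute 99 to minute 127.
Second set merges to minute 44 to minute 59, minute 96 to minute 100, minute 114 to minute 115.
minute 9 to minute 48 ∩ B → minute 44 to minute 48.
minute 50 to minute 87 ∩ B → minute 50 to minute 59.
minute 99 to minute 127 ∩ B → minute 99 to minute 100, minute 114 to minute 115.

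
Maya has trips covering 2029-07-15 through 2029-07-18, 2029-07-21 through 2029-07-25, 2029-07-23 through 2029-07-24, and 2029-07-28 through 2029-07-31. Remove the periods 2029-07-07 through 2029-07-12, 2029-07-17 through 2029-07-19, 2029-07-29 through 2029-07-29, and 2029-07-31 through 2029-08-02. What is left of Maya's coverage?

Merge the first list: 2029-07-15 through 2029-07-18, 2029-07-21 through 2029-07-25, 2029-07-28 through 2029-07-31.
2029-07-15 through 2029-07-18 with B removed leaves 2029-07-15 through 2029-07-16.
2029-07-21 through 2029-07-25 is untouched.
2029-07-28 through 2029-07-31 with B removed leaves 2029-07-28 through 2029-07-28, 2029-07-30 through 2029-07-30.

2029-07-15 through 2029-07-16, 2029-07-21 through 2029-07-25, 2029-07-28 through 2029-07-28, 2029-07-30 through 2029-07-30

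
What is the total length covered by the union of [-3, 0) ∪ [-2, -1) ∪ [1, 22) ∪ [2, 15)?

24

Merged: [-3, 0), [1, 22).
Lengths: 3 + 21 = 24.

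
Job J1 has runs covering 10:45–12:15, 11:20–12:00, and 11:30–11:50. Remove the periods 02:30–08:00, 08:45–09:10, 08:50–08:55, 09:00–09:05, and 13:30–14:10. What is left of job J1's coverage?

10:45–12:15

A, merged: 10:45–12:15.
B, merged: 02:30–08:00, 08:45–09:10, 13:30–14:10.
10:45–12:15: nothing removed.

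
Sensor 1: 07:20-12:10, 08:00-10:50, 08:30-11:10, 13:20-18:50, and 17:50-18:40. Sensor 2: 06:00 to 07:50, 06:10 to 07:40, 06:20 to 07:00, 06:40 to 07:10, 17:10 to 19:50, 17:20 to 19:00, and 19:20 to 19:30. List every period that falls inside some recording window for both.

First set merges to 07:20–12:10, 13:20–18:50.
Second set merges to 06:00–07:50, 17:10–19:50.
07:20–12:10 overlaps B on 07:20–07:50.
13:20–18:50 overlaps B on 17:10–18:50.

07:20–07:50, 17:10–18:50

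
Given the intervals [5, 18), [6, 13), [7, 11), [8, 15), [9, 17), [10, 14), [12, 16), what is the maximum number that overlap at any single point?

6

Walk the sorted start/end points keeping a running depth.
The depth first hits 6 at 10.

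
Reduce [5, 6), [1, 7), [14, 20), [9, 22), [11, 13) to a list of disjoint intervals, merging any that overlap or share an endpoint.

Sort by start: [1, 7), [5, 6), [9, 22), [11, 13), [14, 20).
[5, 6) overlaps/touches [1, 7) → extend to [1, 7).
[9, 22) is disjoint → start new block.
[11, 13) overlaps/touches [9, 22) → extend to [9, 22).
[14, 20) overlaps/touches [9, 22) → extend to [9, 22).

[1, 7) ∪ [9, 22)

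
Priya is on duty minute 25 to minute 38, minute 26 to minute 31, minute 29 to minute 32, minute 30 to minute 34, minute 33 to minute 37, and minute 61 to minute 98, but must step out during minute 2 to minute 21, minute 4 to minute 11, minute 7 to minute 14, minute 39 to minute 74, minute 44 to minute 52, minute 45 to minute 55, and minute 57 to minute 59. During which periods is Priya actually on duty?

minute 25 to minute 38, minute 74 to minute 98

First set merges to minute 25 to minute 38, minute 61 to minute 98.
Second set merges to minute 2 to minute 21, minute 39 to minute 74.
minute 25 to minute 38: nothing removed.
minute 61 to minute 98 \ B = minute 74 to minute 98.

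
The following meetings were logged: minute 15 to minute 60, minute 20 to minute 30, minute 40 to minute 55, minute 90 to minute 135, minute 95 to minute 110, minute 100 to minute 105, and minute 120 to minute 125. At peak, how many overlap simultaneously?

Sweep endpoints in order; track running count of active intervals.
Peak of 3 reached at minute 100.

3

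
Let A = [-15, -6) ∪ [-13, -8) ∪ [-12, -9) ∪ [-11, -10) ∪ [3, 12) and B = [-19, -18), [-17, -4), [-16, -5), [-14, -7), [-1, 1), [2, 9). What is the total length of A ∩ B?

15

A, merged: [-15, -6), [3, 12).
B, merged: [-19, -18), [-17, -4), [-1, 1), [2, 9).
A ∩ B = [-15, -6), [3, 9).
Total: 9 + 6 = 15.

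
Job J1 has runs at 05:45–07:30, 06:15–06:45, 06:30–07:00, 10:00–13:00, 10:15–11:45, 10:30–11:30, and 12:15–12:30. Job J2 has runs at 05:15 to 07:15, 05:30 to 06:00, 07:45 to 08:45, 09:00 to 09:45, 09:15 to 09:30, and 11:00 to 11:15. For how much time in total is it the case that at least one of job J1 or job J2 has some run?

Merge the first list: 05:45-07:30, 10:00-13:00.
Merge the second list: 05:15-07:15, 07:45-08:45, 09:00-09:45, 11:00-11:15.
A ∪ B = 05:15-07:30, 07:45-08:45, 09:00-09:45, 10:00-13:00.
Total: 2 h 15 min + 1 h + 45 min + 3 h = 7 h.

7 h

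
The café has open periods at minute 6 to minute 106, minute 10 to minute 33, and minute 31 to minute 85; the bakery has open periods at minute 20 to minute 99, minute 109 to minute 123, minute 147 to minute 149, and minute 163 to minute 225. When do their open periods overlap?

A, merged: minute 6 to minute 106.
minute 6 to minute 106 ∩ B → minute 20 to minute 99.

minute 20 to minute 99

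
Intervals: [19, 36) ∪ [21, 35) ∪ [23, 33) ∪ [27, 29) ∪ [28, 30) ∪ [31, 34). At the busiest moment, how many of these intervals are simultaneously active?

5

Sweep endpoints in order; track running count of active intervals.
Peak of 5 reached at 28.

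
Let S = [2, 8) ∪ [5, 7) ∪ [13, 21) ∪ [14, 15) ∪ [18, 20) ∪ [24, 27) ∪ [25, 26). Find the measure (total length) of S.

Merged: [2, 8), [13, 21), [24, 27).
Lengths: 6 + 8 + 3 = 17.

17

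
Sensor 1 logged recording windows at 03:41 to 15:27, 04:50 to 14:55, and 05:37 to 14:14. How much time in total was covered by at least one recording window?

Merged: 03:41–15:27.
Length: 11 h 46 min.

11 h 46 min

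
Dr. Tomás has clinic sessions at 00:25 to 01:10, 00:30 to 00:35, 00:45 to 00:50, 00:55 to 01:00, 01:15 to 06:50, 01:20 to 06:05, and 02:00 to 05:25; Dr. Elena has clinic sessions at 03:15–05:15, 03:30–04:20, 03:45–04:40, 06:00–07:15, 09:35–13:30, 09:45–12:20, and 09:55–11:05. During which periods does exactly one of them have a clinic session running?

A, merged: 00:25-01:10, 01:15-06:50.
B, merged: 03:15-05:15, 06:00-07:15, 09:35-13:30.
A but not B: 00:25-01:10, 01:15-03:15, 05:15-06:00.
B but not A: 06:50-07:15, 09:35-13:30.
Combining gives A △ B.

00:25-01:10, 01:15-03:15, 05:15-06:00, 06:50-07:15, 09:35-13:30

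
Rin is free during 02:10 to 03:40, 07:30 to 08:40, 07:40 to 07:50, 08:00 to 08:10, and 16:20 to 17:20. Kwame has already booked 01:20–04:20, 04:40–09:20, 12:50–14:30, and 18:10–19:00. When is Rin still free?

A, merged: 02:10–03:40, 07:30–08:40, 16:20–17:20.
02:10–03:40: fully covered by B → removed.
07:30–08:40: fully covered by B → removed.
16:20–17:20: no B overlap → unchanged.

16:20–17:20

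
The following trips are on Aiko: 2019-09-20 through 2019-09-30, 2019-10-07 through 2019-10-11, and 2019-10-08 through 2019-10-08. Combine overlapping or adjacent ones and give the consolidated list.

2019-09-20 through 2019-09-30, 2019-10-07 through 2019-10-11

2019-10-07 through 2019-10-11 is disjoint → start new block.
2019-10-08 through 2019-10-08 overlaps/touches 2019-10-07 through 2019-10-11 → extend to 2019-10-07 through 2019-10-11.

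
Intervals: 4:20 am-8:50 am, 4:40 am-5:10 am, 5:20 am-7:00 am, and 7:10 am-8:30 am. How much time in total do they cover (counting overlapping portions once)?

Merged: 4:20 am-8:50 am.
Length: 4 h 30 min.

4 h 30 min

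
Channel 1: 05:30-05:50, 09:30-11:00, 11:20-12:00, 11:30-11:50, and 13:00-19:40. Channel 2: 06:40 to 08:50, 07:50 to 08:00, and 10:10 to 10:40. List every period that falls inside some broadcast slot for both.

10:10-10:40

First set merges to 05:30-05:50, 09:30-11:00, 11:20-12:00, 13:00-19:40.
Second set merges to 06:40-08:50, 10:10-10:40.
05:30-05:50 falls entirely outside B.
09:30-11:00 overlaps B on 10:10-10:40.
11:20-12:00 falls entirely outside B.
13:00-19:40 falls entirely outside B.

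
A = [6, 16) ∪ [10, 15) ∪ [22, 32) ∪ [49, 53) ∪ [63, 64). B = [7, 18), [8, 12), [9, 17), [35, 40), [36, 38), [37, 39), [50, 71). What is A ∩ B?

Merge the first list: [6, 16), [22, 32), [49, 53), [63, 64).
Merge the second list: [7, 18), [35, 40), [50, 71).
[6, 16) overlaps B on [7, 16).
[22, 32) falls entirely outside B.
[49, 53) overlaps B on [50, 53).
[63, 64) overlaps B on [63, 64).

[7, 16) ∪ [50, 53) ∪ [63, 64)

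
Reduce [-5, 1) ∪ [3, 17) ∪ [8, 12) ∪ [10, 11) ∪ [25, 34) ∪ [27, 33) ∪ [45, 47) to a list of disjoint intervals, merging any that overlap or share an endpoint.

[-5, 1) ∪ [3, 17) ∪ [25, 34) ∪ [45, 47)

[3, 17) is disjoint → start new block.
[8, 12) overlaps/touches [3, 17) → extend to [3, 17).
[10, 11) overlaps/touches [3, 17) → extend to [3, 17).
[25, 34) is disjoint → start new block.
[27, 33) overlaps/touches [25, 34) → extend to [25, 34).
[45, 47) is disjoint → start new block.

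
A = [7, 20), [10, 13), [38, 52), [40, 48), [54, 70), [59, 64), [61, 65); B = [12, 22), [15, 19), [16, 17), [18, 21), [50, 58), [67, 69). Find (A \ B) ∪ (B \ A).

Merge the first list: [7, 20), [38, 52), [54, 70).
Merge the second list: [12, 22), [50, 58), [67, 69).
A but not B: [7, 12), [38, 50), [58, 67), [69, 70).
B but not A: [20, 22), [52, 54).
Combining gives A △ B.

[7, 12) ∪ [20, 22) ∪ [38, 50) ∪ [52, 54) ∪ [58, 67) ∪ [69, 70)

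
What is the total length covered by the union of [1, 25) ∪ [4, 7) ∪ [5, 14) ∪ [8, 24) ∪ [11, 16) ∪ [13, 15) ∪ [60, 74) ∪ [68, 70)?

38

Merged: [1, 25), [60, 74).
Lengths: 24 + 14 = 38.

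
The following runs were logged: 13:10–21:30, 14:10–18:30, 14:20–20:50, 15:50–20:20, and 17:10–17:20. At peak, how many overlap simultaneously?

Sweep endpoints in order; track running count of active intervals.
Peak of 5 reached at 17:10.

5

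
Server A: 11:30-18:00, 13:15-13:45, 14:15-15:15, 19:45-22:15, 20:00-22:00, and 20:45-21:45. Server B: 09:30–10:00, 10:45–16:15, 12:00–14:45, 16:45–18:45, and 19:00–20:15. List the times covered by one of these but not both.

09:30–10:00, 10:45–11:30, 16:15–16:45, 18:00–18:45, 19:00–19:45, 20:15–22:15

A, merged: 11:30–18:00, 19:45–22:15.
B, merged: 09:30–10:00, 10:45–16:15, 16:45–18:45, 19:00–20:15.
A but not B: 16:15–16:45, 20:15–22:15.
B but not A: 09:30–10:00, 10:45–11:30, 18:00–18:45, 19:00–19:45.
Combining gives A △ B.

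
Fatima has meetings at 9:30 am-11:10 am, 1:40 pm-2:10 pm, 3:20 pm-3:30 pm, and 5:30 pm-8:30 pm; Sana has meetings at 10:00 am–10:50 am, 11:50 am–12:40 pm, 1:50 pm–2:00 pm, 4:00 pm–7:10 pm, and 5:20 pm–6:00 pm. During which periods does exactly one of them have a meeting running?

9:30 am-10:00 am, 10:50 am-11:10 am, 11:50 am-12:40 pm, 1:40 pm-1:50 pm, 2:00 pm-2:10 pm, 3:20 pm-3:30 pm, 4:00 pm-5:30 pm, 7:10 pm-8:30 pm

Second set merges to 10:00 am-10:50 am, 11:50 am-12:40 pm, 1:50 pm-2:00 pm, 4:00 pm-7:10 pm.
Only in the first: 9:30 am-10:00 am, 10:50 am-11:10 am, 1:40 pm-1:50 pm, 2:00 pm-2:10 pm, 3:20 pm-3:30 pm, 7:10 pm-8:30 pm.
Only in the second: 11:50 am-12:40 pm, 4:00 pm-5:30 pm.
Together these are the periods covered by exactly one.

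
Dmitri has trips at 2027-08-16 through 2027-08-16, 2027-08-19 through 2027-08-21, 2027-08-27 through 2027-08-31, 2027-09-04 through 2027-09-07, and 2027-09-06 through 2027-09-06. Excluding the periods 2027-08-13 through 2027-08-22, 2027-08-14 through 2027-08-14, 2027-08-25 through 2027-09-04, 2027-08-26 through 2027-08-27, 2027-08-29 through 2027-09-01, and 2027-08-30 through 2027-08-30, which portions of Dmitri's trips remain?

2027-09-05 through 2027-09-07

First set merges to 2027-08-16 through 2027-08-16, 2027-08-19 through 2027-08-21, 2027-08-27 through 2027-08-31, 2027-09-04 through 2027-09-07.
Second set merges to 2027-08-13 through 2027-08-22, 2027-08-25 through 2027-09-04.
2027-08-16 through 2027-08-16: entirely removed.
2027-08-19 through 2027-08-21: entirely removed.
2027-08-27 through 2027-08-31: entirely removed.
2027-09-04 through 2027-09-07 \ B = 2027-09-05 through 2027-09-07.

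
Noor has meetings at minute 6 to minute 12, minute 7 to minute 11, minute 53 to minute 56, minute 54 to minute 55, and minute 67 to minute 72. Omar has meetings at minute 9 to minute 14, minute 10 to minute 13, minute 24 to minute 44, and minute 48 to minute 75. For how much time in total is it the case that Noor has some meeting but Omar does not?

First set merges to minute 6 to minute 12, minute 53 to minute 56, minute 67 to minute 72.
Second set merges to minute 9 to minute 14, minute 24 to minute 44, minute 48 to minute 75.
A \ B = minute 6 to minute 9.
Total: 3 minutes.

3 minutes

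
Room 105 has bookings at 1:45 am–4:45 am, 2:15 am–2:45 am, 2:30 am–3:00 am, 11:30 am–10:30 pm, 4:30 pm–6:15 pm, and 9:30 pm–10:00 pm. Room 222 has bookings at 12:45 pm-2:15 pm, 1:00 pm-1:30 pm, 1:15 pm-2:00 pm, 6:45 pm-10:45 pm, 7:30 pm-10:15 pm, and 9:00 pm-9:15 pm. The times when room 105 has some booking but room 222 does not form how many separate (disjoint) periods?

A, merged: 1:45 am–4:45 am, 11:30 am–10:30 pm.
B, merged: 12:45 pm–2:15 pm, 6:45 pm–10:45 pm.
A \ B = 1:45 am–4:45 am, 11:30 am–12:45 pm, 2:15 pm–6:45 pm.
That is 3 disjoint pieces.

3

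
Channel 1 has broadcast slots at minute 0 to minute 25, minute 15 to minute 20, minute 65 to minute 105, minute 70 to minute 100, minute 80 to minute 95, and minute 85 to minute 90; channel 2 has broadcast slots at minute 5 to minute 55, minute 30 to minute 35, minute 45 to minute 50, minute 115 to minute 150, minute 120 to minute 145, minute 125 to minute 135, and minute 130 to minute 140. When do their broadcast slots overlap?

Merge the first list: minute 0 to minute 25, minute 65 to minute 105.
Merge the second list: minute 5 to minute 55, minute 115 to minute 150.
minute 0 to minute 25 meets the second set on minute 5 to minute 25.
minute 65 to minute 105: no overlap with the second set.

minute 5 to minute 25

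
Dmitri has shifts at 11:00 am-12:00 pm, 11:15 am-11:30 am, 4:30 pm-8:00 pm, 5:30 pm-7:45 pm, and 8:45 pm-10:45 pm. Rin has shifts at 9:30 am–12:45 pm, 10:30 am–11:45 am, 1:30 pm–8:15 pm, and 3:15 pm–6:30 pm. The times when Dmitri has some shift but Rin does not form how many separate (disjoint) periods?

1

A, merged: 11:00 am–12:00 pm, 4:30 pm–8:00 pm, 8:45 pm–10:45 pm.
B, merged: 9:30 am–12:45 pm, 1:30 pm–8:15 pm.
A \ B = 8:45 pm–10:45 pm.
That is 1 disjoint piece.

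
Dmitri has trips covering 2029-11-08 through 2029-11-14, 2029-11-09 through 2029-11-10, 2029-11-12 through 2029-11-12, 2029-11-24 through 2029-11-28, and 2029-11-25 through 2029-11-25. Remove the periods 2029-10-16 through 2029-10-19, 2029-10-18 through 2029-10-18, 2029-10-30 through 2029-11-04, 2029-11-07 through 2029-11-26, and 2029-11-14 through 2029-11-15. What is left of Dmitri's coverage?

First set merges to 2029-11-08 through 2029-11-14, 2029-11-24 through 2029-11-28.
Second set merges to 2029-10-16 through 2029-10-19, 2029-10-30 through 2029-11-04, 2029-11-07 through 2029-11-26.
2029-11-08 through 2029-11-14: fully covered by B → removed.
2029-11-24 through 2029-11-28 minus B → 2029-11-27 through 2029-11-28.

2029-11-27 through 2029-11-28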